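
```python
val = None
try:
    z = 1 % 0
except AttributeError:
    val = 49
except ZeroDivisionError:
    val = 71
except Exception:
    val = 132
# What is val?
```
71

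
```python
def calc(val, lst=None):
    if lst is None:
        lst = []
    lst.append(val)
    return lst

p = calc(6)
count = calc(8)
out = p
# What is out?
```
[6]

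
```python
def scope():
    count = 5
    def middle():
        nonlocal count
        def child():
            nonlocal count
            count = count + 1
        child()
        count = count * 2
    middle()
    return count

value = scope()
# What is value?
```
12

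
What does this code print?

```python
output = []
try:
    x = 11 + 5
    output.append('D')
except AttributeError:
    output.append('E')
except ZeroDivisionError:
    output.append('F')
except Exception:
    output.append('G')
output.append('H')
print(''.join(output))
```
DH

No exception, try block completes normally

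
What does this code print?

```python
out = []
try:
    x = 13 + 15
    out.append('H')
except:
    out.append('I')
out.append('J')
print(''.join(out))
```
HJ

No exception, try block completes normally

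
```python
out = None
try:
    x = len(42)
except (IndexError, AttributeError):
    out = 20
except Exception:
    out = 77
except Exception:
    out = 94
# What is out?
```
77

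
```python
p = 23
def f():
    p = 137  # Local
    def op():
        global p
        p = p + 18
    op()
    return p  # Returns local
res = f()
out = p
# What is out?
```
41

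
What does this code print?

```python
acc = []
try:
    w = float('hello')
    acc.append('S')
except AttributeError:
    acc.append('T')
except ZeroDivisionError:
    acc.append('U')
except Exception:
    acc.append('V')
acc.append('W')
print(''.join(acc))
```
VW

ValueError not specifically caught, falls to Exception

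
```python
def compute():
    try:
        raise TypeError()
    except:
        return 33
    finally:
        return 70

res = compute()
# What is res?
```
70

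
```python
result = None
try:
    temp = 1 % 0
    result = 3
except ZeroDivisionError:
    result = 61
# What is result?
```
61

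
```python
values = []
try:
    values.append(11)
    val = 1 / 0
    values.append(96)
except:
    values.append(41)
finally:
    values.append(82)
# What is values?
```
[11, 41, 82]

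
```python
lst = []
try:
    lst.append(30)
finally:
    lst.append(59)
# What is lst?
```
[30, 59]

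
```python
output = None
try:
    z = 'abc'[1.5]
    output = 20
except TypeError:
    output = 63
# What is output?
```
63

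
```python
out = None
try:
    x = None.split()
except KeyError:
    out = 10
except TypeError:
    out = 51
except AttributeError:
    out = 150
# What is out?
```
150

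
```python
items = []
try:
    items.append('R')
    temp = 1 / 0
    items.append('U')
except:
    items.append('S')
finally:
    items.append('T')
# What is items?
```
['R', 'S', 'T']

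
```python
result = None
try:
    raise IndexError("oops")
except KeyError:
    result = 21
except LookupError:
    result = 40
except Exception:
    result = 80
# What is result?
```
40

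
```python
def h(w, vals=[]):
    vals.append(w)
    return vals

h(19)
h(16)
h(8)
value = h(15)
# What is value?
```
[19, 16, 8, 15]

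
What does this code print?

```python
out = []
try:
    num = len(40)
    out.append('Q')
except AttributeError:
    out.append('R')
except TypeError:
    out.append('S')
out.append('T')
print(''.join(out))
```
ST

TypeError is caught by its specific handler, not AttributeError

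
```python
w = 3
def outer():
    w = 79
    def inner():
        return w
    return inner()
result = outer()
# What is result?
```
79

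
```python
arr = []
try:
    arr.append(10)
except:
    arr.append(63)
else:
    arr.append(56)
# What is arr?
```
[10, 56]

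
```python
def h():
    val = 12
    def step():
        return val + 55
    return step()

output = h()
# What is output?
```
67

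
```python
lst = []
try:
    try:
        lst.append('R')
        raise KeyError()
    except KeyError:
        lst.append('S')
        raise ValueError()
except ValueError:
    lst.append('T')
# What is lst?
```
['R', 'S', 'T']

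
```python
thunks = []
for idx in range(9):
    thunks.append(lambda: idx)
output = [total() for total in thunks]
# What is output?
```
[8, 8, 8, 8, 8, 8, 8, 8, 8]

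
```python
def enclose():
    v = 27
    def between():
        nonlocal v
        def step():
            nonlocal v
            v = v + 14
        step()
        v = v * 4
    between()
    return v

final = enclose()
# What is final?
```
164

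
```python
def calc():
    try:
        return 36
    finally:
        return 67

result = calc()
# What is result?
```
67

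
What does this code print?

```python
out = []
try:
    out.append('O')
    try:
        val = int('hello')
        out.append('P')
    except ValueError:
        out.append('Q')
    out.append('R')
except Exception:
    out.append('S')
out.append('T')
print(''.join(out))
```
OQRT

Inner exception caught by inner handler, outer continues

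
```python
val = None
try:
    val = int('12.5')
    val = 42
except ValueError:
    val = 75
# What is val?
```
75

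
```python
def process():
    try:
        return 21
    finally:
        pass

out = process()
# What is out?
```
21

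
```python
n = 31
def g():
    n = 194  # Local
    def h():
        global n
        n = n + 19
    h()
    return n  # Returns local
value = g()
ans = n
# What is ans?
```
50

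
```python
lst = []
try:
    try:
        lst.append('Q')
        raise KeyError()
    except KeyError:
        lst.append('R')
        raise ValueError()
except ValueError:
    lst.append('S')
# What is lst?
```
['Q', 'R', 'S']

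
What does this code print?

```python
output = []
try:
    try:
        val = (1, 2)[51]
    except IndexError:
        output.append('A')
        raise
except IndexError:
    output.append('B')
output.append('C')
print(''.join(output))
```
ABC

raise without argument re-raises current exception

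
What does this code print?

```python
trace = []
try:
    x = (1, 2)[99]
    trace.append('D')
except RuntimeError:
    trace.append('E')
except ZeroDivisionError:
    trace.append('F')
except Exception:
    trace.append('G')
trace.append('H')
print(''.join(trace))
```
GH

IndexError not specifically caught, falls to Exception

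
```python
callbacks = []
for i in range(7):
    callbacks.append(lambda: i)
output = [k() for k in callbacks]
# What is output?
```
[6, 6, 6, 6, 6, 6, 6]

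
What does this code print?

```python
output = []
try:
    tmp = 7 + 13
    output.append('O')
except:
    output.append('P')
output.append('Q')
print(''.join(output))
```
OQ

No exception, try block completes normally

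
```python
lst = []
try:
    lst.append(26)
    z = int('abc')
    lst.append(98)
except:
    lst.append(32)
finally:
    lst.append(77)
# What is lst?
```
[26, 32, 77]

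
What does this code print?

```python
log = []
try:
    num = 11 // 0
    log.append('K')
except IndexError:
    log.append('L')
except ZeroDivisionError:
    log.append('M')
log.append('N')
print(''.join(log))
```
MN

ZeroDivisionError is caught by its specific handler, not IndexError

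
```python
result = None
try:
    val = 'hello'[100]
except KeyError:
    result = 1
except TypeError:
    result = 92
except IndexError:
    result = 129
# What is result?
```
129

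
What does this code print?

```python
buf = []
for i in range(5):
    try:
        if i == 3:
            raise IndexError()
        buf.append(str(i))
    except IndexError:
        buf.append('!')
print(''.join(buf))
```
012!4

Exception on i=3 caught, loop continues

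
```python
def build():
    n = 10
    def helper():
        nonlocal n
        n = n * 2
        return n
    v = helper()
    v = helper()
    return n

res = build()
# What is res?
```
40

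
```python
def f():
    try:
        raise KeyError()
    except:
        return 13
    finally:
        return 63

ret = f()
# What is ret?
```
63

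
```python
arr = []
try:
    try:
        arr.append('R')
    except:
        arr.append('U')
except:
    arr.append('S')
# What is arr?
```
['R']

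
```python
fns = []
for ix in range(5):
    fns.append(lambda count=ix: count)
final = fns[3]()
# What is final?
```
3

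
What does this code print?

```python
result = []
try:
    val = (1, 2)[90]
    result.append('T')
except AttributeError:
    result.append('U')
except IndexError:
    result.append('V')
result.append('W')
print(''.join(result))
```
VW

IndexError is caught by its specific handler, not AttributeError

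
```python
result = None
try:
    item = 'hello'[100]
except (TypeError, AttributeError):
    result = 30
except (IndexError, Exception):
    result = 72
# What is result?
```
72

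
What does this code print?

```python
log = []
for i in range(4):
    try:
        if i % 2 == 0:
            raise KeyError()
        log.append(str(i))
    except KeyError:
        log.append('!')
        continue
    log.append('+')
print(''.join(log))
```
!1+!3+

continue in except skips rest of loop body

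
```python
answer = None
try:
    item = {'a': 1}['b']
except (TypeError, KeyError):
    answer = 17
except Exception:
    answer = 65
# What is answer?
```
17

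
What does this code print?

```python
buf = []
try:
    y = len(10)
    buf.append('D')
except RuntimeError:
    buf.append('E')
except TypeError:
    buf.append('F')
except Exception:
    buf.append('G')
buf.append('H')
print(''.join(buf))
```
FH

TypeError matches before generic Exception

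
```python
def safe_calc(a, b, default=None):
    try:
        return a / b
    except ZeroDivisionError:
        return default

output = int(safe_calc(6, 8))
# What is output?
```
0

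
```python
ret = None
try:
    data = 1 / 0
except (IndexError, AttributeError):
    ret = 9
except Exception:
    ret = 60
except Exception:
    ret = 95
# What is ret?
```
60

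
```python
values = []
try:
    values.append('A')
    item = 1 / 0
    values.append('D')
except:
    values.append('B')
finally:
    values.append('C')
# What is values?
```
['A', 'B', 'C']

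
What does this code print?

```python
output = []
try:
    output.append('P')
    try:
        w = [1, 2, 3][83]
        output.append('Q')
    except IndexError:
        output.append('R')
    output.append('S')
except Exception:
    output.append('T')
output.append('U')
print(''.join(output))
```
PRSU

Inner exception caught by inner handler, outer continues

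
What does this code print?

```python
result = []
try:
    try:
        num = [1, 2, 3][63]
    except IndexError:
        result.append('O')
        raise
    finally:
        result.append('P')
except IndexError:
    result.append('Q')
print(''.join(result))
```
OPQ

finally runs before re-raised exception propagates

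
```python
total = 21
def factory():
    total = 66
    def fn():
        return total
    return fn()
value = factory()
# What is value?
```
66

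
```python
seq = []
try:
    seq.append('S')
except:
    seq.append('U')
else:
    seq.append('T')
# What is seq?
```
['S', 'T']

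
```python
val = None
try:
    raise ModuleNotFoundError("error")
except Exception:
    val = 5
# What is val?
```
5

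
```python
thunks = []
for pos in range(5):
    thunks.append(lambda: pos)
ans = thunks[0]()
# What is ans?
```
4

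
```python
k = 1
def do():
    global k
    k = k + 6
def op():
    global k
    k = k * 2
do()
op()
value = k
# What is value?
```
14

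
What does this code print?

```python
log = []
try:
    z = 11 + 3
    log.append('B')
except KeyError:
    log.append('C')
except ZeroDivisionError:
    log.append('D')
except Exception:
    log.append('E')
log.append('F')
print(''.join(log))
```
BF

No exception, try block completes normally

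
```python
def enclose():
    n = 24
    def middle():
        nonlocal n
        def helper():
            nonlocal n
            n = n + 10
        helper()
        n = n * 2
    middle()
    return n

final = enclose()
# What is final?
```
68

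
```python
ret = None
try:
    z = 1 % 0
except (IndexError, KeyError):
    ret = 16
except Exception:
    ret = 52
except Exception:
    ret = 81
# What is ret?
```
52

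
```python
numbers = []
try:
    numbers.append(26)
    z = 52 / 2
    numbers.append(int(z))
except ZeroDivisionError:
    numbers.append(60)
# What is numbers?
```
[26, 26]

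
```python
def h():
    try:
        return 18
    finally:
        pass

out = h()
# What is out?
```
18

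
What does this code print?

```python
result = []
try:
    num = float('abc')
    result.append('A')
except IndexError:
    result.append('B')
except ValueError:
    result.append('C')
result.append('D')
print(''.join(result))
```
CD

ValueError is caught by its specific handler, not IndexError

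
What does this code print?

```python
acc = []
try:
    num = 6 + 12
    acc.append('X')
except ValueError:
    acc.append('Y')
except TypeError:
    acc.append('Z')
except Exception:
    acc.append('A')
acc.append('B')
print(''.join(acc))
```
XB

No exception, try block completes normally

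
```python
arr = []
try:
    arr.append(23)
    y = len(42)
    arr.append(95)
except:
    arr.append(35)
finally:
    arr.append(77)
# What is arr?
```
[23, 35, 77]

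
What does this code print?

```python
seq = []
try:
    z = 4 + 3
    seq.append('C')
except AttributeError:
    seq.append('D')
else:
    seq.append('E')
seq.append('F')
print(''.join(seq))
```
CEF

else block runs when no exception occurs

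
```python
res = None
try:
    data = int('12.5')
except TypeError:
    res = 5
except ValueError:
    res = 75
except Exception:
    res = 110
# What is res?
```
75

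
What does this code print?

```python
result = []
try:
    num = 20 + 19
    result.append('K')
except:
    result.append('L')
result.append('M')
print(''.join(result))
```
KM

No exception, try block completes normally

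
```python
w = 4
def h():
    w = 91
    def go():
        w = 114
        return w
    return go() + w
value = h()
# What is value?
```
205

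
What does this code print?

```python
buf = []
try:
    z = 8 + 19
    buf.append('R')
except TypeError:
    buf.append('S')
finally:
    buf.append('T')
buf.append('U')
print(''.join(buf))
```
RTU

finally runs after normal execution too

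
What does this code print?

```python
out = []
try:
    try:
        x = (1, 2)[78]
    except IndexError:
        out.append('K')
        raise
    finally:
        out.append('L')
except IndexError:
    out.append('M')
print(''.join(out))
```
KLM

finally runs before re-raised exception propagates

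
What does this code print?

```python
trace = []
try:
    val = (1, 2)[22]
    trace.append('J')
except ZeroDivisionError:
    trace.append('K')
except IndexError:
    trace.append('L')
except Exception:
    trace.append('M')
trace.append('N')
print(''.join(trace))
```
LN

IndexError matches before generic Exception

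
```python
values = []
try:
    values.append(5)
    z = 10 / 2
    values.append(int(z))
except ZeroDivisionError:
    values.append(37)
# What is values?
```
[5, 5]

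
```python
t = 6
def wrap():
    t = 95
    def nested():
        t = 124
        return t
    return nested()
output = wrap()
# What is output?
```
124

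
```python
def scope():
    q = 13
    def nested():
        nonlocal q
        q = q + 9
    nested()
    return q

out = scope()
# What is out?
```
22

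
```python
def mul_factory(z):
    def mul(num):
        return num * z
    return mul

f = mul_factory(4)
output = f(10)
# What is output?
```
40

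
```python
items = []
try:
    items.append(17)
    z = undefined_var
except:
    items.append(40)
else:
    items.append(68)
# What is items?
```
[17, 40]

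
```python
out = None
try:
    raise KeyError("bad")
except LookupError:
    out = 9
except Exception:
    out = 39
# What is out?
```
9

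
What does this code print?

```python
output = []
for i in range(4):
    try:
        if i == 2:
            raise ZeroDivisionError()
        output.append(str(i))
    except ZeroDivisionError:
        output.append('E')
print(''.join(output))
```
01E3

Exception on i=2 caught, loop continues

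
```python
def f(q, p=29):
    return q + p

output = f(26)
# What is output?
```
55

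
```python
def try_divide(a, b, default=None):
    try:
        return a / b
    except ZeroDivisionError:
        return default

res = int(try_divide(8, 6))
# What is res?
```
1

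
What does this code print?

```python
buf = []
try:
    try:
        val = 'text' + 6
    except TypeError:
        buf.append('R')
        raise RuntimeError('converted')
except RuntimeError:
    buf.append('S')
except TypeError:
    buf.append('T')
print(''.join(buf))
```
RS

New RuntimeError raised, caught by outer RuntimeError handler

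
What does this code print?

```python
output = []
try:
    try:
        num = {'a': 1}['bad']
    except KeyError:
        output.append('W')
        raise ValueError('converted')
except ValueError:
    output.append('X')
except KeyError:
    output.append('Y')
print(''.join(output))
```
WX

New ValueError raised, caught by outer ValueError handler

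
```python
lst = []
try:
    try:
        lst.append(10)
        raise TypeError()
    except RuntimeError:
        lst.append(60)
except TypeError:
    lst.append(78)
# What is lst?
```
[10, 78]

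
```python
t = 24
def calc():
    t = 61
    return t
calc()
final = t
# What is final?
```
24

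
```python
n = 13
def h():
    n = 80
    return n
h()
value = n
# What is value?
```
13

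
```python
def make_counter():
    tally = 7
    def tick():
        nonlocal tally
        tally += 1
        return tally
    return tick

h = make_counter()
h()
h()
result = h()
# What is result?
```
10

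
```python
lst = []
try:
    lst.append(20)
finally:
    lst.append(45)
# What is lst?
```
[20, 45]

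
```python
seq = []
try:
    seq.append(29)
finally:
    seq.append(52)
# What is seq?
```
[29, 52]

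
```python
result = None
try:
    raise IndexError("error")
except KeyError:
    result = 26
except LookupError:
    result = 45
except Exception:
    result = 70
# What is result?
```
45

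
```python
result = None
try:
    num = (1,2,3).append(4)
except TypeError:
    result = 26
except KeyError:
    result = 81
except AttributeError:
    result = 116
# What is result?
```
116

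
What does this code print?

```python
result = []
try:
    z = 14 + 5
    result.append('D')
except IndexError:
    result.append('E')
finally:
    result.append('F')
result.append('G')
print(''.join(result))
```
DFG

finally runs after normal execution too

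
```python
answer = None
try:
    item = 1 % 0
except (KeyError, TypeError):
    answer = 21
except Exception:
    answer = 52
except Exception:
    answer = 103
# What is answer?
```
52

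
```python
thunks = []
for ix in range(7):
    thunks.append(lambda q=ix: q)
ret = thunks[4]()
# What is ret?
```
4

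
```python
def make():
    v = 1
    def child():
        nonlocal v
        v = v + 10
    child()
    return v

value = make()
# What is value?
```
11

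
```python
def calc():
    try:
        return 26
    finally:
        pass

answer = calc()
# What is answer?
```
26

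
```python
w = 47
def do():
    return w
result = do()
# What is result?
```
47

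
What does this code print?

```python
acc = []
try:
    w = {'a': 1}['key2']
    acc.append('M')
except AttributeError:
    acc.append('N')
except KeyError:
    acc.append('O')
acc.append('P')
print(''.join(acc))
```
OP

KeyError is caught by its specific handler, not AttributeError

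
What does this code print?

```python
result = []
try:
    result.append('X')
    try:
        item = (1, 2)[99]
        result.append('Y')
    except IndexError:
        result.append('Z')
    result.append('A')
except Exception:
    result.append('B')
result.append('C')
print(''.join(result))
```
XZAC

Inner exception caught by inner handler, outer continues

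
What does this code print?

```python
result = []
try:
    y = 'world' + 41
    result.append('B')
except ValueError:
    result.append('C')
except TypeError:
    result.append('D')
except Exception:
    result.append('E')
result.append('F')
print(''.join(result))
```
DF

TypeError matches before generic Exception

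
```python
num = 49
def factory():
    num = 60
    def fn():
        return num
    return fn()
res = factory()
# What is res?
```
60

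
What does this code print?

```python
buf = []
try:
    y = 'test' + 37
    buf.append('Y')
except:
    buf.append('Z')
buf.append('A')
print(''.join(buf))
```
ZA

Exception raised in try, caught by bare except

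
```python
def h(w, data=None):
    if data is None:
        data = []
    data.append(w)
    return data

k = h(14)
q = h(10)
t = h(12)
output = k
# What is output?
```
[14]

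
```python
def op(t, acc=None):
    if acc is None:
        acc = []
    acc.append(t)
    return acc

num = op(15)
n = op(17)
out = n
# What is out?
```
[17]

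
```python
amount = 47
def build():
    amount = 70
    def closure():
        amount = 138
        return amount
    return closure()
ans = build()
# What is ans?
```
138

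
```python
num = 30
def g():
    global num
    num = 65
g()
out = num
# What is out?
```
65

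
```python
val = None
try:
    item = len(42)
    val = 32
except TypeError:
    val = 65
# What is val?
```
65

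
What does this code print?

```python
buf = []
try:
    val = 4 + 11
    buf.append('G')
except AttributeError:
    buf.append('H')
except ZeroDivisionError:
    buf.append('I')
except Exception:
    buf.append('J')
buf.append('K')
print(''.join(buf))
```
GK

No exception, try block completes normally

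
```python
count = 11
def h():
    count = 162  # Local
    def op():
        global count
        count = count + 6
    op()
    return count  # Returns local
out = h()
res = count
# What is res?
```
17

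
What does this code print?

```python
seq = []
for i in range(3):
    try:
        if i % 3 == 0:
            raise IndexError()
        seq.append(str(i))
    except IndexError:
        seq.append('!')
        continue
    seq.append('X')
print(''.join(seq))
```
!1X2X

continue in except skips rest of loop body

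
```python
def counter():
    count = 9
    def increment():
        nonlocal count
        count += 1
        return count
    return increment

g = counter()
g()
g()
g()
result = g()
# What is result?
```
13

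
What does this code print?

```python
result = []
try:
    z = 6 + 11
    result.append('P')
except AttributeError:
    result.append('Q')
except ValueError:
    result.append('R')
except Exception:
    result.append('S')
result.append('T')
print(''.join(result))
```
PT

No exception, try block completes normally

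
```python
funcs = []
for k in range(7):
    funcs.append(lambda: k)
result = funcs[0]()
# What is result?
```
6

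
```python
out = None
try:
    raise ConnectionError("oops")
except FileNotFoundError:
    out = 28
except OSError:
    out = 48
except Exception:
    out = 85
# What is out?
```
48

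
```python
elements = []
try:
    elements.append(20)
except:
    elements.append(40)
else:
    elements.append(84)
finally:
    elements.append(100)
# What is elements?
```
[20, 84, 100]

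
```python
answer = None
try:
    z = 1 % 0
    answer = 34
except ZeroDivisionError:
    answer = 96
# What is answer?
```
96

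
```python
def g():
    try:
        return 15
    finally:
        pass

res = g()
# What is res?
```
15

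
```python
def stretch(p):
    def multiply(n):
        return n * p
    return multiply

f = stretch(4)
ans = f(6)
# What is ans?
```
24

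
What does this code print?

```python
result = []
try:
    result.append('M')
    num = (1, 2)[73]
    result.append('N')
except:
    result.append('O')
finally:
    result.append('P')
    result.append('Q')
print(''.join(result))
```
MOPQ

Code before exception runs, then except, then all of finally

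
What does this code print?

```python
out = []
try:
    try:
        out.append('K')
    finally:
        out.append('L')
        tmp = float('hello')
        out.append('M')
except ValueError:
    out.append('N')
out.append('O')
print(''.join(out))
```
KLNO

Exception in inner finally caught by outer except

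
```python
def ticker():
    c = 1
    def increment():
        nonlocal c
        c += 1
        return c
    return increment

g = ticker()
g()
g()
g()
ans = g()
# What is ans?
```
5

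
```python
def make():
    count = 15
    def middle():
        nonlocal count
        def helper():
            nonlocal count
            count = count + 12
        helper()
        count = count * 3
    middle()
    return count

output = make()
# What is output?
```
81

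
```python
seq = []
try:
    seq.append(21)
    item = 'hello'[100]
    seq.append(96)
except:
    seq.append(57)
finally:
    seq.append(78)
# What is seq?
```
[21, 57, 78]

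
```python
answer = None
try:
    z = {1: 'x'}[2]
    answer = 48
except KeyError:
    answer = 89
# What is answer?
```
89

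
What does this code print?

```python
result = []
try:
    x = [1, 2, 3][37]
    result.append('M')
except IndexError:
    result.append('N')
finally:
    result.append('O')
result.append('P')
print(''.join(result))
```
NOP

finally always runs, even after exception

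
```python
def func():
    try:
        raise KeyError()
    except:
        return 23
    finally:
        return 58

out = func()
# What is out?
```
58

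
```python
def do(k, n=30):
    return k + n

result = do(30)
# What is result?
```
60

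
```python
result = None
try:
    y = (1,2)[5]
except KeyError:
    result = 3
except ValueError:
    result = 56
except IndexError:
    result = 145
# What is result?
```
145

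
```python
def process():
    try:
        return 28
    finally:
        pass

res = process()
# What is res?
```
28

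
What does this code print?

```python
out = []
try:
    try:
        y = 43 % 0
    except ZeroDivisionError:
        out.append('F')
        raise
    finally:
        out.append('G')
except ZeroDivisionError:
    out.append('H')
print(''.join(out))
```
FGH

finally runs before re-raised exception propagates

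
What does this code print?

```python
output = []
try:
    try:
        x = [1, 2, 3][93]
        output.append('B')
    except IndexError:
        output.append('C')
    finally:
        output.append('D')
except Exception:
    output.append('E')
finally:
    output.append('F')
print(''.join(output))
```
CDF

Both finally blocks run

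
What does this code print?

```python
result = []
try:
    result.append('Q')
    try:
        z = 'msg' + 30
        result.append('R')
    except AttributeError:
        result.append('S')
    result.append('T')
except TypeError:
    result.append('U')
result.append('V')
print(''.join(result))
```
QUV

Inner handler doesn't match, propagates to outer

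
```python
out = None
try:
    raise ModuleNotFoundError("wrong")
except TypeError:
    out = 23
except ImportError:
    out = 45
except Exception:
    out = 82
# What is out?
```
45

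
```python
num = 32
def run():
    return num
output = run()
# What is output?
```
32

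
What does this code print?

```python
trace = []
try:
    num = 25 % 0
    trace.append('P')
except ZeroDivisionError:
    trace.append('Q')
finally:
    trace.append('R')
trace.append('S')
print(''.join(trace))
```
QRS

finally always runs, even after exception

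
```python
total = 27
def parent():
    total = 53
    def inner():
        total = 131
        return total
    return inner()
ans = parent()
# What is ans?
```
131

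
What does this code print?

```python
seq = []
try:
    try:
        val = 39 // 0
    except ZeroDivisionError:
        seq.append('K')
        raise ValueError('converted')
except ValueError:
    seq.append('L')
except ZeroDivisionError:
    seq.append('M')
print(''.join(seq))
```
KL

New ValueError raised, caught by outer ValueError handler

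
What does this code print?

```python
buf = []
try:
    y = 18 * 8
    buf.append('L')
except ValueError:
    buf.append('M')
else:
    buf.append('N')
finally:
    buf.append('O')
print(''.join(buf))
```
LNO

else runs before finally when no exception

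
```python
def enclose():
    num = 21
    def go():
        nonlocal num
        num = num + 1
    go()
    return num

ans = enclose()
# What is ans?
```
22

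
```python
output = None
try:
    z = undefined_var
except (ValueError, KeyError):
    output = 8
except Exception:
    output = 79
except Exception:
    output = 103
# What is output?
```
79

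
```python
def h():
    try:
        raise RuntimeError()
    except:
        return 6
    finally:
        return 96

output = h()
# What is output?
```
96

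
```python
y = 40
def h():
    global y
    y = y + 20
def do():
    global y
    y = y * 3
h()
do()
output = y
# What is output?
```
180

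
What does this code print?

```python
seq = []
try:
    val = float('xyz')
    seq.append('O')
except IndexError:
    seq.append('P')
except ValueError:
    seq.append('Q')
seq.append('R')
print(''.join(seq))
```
QR

ValueError is caught by its specific handler, not IndexError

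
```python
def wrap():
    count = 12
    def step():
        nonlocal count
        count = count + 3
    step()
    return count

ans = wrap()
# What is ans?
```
15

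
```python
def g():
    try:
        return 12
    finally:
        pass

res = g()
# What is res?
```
12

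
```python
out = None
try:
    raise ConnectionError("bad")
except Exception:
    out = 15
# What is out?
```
15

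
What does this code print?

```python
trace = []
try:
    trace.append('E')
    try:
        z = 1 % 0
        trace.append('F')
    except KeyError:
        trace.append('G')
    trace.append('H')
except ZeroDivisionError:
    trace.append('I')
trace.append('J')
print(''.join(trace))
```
EIJ

Inner handler doesn't match, propagates to outer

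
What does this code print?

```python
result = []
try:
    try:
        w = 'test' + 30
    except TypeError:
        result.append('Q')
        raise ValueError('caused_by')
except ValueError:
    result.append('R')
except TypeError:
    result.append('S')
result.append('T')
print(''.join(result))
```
QRT

ValueError raised and caught, original TypeError not re-raised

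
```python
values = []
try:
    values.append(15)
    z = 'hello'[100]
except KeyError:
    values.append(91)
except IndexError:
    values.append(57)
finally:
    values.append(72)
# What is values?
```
[15, 57, 72]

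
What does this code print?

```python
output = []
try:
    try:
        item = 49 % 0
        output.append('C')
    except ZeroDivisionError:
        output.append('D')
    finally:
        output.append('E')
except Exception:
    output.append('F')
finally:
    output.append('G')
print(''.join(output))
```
DEG

Both finally blocks run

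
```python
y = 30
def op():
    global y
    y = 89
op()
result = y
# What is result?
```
89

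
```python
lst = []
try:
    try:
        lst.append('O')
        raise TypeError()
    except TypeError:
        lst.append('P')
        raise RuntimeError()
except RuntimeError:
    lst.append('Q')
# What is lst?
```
['O', 'P', 'Q']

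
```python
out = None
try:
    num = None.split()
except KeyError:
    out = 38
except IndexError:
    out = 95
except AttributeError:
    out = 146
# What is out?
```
146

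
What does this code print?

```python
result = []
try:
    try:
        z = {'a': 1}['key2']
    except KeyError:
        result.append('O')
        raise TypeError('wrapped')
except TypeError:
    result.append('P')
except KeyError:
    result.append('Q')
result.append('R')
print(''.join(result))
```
OPR

TypeError raised and caught, original KeyError not re-raised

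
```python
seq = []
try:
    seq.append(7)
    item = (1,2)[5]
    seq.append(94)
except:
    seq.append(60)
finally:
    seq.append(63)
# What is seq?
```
[7, 60, 63]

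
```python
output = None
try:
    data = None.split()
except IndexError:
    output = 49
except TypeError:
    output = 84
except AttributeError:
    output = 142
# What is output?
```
142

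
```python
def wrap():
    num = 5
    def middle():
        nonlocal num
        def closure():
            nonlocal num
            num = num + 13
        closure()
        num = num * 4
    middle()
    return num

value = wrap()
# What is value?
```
72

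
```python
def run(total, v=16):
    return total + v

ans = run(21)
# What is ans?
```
37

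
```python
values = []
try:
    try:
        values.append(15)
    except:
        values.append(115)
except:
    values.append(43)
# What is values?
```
[15]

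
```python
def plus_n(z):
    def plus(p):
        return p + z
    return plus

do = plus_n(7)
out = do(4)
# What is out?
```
11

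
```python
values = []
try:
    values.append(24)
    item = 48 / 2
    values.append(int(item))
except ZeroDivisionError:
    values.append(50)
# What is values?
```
[24, 24]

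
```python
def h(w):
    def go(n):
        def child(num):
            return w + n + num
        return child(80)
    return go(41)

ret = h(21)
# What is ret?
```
142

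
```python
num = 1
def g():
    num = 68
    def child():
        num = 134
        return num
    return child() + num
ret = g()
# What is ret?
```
202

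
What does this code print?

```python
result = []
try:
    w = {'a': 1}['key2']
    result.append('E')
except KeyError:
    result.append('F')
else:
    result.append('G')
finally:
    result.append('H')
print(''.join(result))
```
FH

Exception: except runs, else skipped, finally runs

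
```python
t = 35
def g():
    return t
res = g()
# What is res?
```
35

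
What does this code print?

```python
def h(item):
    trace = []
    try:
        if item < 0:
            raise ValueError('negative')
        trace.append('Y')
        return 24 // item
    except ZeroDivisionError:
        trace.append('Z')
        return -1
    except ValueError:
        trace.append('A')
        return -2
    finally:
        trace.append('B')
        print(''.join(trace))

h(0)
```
YZB

item=0 causes ZeroDivisionError, caught, finally prints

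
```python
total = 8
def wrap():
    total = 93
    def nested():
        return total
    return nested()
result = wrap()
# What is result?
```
93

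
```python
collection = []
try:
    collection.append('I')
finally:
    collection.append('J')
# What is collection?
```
['I', 'J']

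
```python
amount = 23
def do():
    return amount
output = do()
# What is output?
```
23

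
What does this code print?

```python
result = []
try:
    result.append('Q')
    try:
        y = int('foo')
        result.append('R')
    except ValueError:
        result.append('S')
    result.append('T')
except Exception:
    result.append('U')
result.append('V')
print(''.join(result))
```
QSTV

Inner exception caught by inner handler, outer continues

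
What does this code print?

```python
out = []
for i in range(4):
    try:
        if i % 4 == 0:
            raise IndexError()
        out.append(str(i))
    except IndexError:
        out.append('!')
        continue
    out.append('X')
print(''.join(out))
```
!1X2X3X

continue in except skips rest of loop body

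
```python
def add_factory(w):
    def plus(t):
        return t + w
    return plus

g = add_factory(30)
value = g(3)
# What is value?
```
33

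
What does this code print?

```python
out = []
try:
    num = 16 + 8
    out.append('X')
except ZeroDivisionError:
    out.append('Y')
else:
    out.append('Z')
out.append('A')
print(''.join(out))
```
XZA

else block runs when no exception occurs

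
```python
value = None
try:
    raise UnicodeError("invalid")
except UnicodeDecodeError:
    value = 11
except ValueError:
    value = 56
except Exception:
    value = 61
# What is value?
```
56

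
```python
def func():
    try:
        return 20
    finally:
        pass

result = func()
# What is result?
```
20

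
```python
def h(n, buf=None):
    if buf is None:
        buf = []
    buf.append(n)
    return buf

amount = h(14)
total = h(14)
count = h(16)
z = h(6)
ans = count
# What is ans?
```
[16]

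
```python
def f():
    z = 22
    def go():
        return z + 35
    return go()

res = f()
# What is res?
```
57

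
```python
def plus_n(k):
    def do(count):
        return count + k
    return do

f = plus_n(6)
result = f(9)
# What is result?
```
15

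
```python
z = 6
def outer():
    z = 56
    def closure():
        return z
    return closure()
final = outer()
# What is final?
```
56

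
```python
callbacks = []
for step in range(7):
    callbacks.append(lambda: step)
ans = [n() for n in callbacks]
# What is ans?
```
[6, 6, 6, 6, 6, 6, 6]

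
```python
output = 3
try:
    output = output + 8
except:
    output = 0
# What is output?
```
11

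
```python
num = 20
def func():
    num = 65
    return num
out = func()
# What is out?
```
65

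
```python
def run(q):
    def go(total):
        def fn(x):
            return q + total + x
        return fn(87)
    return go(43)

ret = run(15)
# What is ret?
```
145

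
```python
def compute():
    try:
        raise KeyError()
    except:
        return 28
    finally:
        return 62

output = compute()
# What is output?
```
62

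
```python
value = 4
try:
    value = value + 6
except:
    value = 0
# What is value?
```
10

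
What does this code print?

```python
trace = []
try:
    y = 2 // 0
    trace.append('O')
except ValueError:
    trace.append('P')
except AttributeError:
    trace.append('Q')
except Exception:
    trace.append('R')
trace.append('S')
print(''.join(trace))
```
RS

ZeroDivisionError not specifically caught, falls to Exception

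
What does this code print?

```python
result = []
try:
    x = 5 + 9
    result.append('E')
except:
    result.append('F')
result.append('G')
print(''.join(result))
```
EG

No exception, try block completes normally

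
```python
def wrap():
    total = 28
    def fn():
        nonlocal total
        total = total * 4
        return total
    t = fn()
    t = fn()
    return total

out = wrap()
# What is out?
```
448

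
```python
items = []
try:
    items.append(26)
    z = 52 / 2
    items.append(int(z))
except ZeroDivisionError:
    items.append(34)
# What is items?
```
[26, 26]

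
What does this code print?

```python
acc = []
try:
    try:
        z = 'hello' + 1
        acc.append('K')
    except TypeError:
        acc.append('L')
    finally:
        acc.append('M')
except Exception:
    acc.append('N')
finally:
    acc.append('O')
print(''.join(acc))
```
LMO

Both finally blocks run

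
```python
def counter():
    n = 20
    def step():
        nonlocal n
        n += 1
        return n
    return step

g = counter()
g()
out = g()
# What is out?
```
22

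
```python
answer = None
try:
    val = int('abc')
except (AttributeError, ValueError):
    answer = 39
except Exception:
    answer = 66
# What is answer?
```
39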